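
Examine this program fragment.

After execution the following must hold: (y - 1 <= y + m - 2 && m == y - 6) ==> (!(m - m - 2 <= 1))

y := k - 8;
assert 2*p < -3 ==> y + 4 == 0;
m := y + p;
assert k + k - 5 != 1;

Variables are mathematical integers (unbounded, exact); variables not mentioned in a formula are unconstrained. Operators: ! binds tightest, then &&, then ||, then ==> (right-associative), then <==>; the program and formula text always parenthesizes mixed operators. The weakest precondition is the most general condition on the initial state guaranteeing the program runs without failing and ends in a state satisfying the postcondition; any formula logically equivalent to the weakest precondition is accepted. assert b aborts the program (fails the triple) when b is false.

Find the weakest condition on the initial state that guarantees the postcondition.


Working backward. After the program, the postcondition (y - 1 <= y + m - 2 && m == y - 6) ==> (!(m - m - 2 <= 1)) must hold; in canonical form it is !(m >= 1 && m == y - 6).
Before assert k + k - 5 != 1: 2*k != 6 && (!(m >= 1 && m == y - 6))
Before m := y + p: 2*k != 6 && (!(p + y >= 1 && p == -6))
Before assert 2*p < -3 ==> y + 4 == 0: (2*p < -3 ==> y == -4) && 2*k != 6 && (!(p + y >= 1 && p == -6))
Before y := k - 8: (2*p < -3 ==> k == 4) && 2*k != 6 && (!(k + p >= 9 && p == -6))
Answer: WP = (2*p < -3 ==> k == 4) && 2*k != 6 && (!(k + p >= 9 && p == -6))


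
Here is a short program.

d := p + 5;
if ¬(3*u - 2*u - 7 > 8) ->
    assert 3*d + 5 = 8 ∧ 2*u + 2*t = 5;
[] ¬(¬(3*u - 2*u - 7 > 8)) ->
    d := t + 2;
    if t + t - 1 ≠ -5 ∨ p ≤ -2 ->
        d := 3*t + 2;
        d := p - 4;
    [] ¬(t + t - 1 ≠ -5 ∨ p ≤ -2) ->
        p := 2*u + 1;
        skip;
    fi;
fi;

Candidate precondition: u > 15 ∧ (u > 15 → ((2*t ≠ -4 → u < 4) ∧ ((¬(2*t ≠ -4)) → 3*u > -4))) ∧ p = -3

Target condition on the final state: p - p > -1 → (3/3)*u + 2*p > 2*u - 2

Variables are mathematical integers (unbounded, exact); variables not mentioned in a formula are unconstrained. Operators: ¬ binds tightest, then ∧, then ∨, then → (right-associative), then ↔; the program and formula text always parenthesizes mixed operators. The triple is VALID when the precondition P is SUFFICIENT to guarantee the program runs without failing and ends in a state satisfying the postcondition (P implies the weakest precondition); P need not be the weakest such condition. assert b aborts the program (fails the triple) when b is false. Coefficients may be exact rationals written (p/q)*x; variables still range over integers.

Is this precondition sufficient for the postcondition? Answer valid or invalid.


Working backward. After the program, the postcondition p - p > -1 → (3/3)*u + 2*p > 2*u - 2 must hold; in canonical form it is 2*p > u - 2.
Then branch requires 3*d = 3 ∧ 2*t + 2*u = 5 ∧ 2*p > u - 2; else branch requires ((2*t ≠ -4 ∨ p ≤ -2) → 2*p > u - 2) ∧ ((¬(2*t ≠ -4 ∨ p ≤ -2)) → 3*u > -4).
Before the if: ((¬(u > 15)) → (3*d = 3 ∧ 2*t + 2*u = 5 ∧ 2*p > u - 2)) ∧ (u > 15 → (((2*t ≠ -4 ∨ p ≤ -2) → 2*p > u - 2) ∧ ((¬(2*t ≠ -4 ∨ p ≤ -2)) → 3*u > -4)))
Before d := p + 5: ((¬(u > 15)) → (3*p = -12 ∧ 2*t + 2*u = 5 ∧ 2*p > u - 2)) ∧ (u > 15 → (((2*t ≠ -4 ∨ p ≤ -2) → 2*p > u - 2) ∧ ((¬(2*t ≠ -4 ∨ p ≤ -2)) → 3*u > -4)))
The weakest precondition is ((¬(u > 15)) → (3*p = -12 ∧ 2*t + 2*u = 5 ∧ 2*p > u - 2)) ∧ (u > 15 → (((2*t ≠ -4 ∨ p ≤ -2) → 2*p > u - 2) ∧ ((¬(2*t ≠ -4 ∨ p ≤ -2)) → 3*u > -4))).
Check whether u > 15 ∧ (u > 15 → ((2*t ≠ -4 → u < 4) ∧ ((¬(2*t ≠ -4)) → 3*u > -4))) ∧ p = -3 implies it.
Countermodel: at the initial state p = -3, t = -2, u = 16, the precondition holds but the weakest precondition fails.
Answer: invalid


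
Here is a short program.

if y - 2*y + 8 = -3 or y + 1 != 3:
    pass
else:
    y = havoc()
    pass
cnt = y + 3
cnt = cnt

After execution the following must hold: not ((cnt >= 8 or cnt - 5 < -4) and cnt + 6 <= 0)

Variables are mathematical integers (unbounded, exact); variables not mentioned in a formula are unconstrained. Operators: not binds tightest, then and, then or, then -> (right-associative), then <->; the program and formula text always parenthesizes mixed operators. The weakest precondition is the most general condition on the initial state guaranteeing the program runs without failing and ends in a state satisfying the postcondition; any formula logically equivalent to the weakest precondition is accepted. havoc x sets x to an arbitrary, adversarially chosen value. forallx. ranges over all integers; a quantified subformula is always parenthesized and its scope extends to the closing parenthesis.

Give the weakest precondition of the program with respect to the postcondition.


Working backward. After the program, the postcondition not ((cnt >= 8 or cnt - 5 < -4) and cnt + 6 <= 0) must hold; in canonical form it is not ((cnt >= 8 or cnt < 1) and cnt <= -6).
Before cnt := cnt: not ((cnt >= 8 or cnt < 1) and cnt <= -6)
Before cnt := y + 3: not ((y >= 5 or y < -2) and y <= -9)
Then branch requires not ((y >= 5 or y < -2) and y <= -9); else branch requires forall y_1. (not ((y_1 >= 5 or y_1 < -2) and y_1 <= -9)).
Before the if: ((y = 11 or y != 2) -> (not ((y >= 5 or y < -2) and y <= -9))) and ((not (y = 11 or y != 2)) -> (forall y_1. (not ((y_1 >= 5 or y_1 < -2) and y_1 <= -9))))
Answer: WP = ((y = 11 or y != 2) -> (not ((y >= 5 or y < -2) and y <= -9))) and ((not (y = 11 or y != 2)) -> (forall y_1. (not ((y_1 >= 5 or y_1 < -2) and y_1 <= -9))))


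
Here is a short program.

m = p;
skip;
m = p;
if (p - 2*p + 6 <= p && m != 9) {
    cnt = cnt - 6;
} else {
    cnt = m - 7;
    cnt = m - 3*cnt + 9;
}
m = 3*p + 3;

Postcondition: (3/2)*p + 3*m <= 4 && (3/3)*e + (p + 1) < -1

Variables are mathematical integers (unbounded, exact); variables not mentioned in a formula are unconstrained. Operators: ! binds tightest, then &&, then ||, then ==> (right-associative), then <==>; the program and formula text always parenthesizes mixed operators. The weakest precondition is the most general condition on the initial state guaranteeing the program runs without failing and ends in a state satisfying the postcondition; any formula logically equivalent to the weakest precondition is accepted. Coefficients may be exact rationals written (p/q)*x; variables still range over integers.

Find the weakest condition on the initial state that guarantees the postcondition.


Working backward. After the program, the postcondition (3/2)*p + 3*m <= 4 && (3/3)*e + (p + 1) < -1 must hold; in canonical form it is 3*m + (3/2)*p <= 4 && e + p < -2.
Before m := 3*p + 3: (21/2)*p <= -5 && e + p < -2
Then branch requires (21/2)*p <= -5 && e + p < -2; else branch requires (21/2)*p <= -5 && e + p < -2.
Before the if: ((2*p >= 6 && m != 9) ==> ((21/2)*p <= -5 && e + p < -2)) && ((!(2*p >= 6 && m != 9)) ==> ((21/2)*p <= -5 && e + p < -2))
Before m := p: ((2*p >= 6 && p != 9) ==> ((21/2)*p <= -5 && e + p < -2)) && ((!(2*p >= 6 && p != 9)) ==> ((21/2)*p <= -5 && e + p < -2))
Before skip: ((2*p >= 6 && p != 9) ==> ((21/2)*p <= -5 && e + p < -2)) && ((!(2*p >= 6 && p != 9)) ==> ((21/2)*p <= -5 && e + p < -2))
Before m := p: ((2*p >= 6 && p != 9) ==> ((21/2)*p <= -5 && e + p < -2)) && ((!(2*p >= 6 && p != 9)) ==> ((21/2)*p <= -5 && e + p < -2))
Answer: WP = ((2*p >= 6 && p != 9) ==> ((21/2)*p <= -5 && e + p < -2)) && ((!(2*p >= 6 && p != 9)) ==> ((21/2)*p <= -5 && e + p < -2))


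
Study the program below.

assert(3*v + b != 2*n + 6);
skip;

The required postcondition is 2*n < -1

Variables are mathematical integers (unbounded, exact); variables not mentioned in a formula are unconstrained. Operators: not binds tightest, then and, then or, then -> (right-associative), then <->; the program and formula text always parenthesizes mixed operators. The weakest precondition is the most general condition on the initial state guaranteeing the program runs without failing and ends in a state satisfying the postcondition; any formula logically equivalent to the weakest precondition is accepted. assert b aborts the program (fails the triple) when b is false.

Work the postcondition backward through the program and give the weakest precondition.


Working backward. After the program, 2*n < -1 must hold.
Before skip: 2*n < -1
Before assert 3*v + b != 2*n + 6: b + 3*v != 2*n + 6 and 2*n < -1
Answer: WP = b + 3*v != 2*n + 6 and 2*n < -1


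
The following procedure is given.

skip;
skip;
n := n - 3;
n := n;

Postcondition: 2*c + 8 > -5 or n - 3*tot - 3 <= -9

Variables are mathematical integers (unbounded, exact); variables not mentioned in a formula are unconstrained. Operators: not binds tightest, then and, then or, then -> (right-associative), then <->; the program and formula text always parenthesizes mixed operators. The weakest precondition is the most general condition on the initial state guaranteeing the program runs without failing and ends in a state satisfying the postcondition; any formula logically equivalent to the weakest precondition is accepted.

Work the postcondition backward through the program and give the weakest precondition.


Working backward. After the program, the postcondition 2*c + 8 > -5 or n - 3*tot - 3 <= -9 must hold; in canonical form it is 2*c > -13 or n <= 3*tot - 6.
Before n := n: 2*c > -13 or n <= 3*tot - 6
Before n := n - 3: 2*c > -13 or n <= 3*tot - 3
Before skip: 2*c > -13 or n <= 3*tot - 3
Before skip: 2*c > -13 or n <= 3*tot - 3
Answer: WP = 2*c > -13 or n <= 3*tot - 3


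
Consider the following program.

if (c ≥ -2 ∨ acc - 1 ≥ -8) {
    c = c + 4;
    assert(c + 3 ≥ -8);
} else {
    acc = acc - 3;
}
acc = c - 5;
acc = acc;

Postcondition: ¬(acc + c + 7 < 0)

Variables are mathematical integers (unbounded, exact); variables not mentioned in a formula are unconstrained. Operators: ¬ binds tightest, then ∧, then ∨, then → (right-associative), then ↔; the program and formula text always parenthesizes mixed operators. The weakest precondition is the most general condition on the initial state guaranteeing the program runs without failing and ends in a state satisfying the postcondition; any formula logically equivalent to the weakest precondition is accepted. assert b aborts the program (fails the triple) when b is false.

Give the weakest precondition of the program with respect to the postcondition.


Working backward. After the program, the postcondition ¬(acc + c + 7 < 0) must hold; in canonical form it is ¬(acc + c < -7).
Before acc := acc: ¬(acc + c < -7)
Before acc := c - 5: ¬(2*c < -2)
Then branch requires c ≥ -15 ∧ (¬(2*c < -10)); else branch requires ¬(2*c < -2).
Before the if: ((c ≥ -2 ∨ acc ≥ -7) → (c ≥ -15 ∧ (¬(2*c < -10)))) ∧ ((¬(c ≥ -2 ∨ acc ≥ -7)) → (¬(2*c < -2)))
Answer: WP = ((c ≥ -2 ∨ acc ≥ -7) → (c ≥ -15 ∧ (¬(2*c < -10)))) ∧ ((¬(c ≥ -2 ∨ acc ≥ -7)) → (¬(2*c < -2)))


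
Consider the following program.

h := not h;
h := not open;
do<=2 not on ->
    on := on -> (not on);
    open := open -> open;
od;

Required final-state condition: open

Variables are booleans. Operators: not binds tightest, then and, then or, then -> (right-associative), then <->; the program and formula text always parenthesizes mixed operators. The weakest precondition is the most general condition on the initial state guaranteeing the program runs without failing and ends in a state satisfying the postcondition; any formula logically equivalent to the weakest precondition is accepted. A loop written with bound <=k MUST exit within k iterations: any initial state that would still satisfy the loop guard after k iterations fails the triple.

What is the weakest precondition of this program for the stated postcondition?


Working backward. After the program, open must hold.
Before the loop (bound <=2), unroll the exhaustion recursion (WP_0 = exit-now case; WP_j = one more guarded iteration, up to j = 2):
  WP_0: on and open
  WP_1: ((not on) -> (on -> (not on))) and (on -> open)
  WP_2: ((not on) -> ((not (on -> (not on))) -> ((on -> (not on)) -> (not (on -> (not on)))))) and (on -> open)
So before the loop: ((not on) -> ((not (on -> (not on))) -> ((on -> (not on)) -> (not (on -> (not on)))))) and (on -> open)
Before h := not open: ((not on) -> ((not (on -> (not on))) -> ((on -> (not on)) -> (not (on -> (not on)))))) and (on -> open)
Before h := not h: ((not on) -> ((not (on -> (not on))) -> ((on -> (not on)) -> (not (on -> (not on)))))) and (on -> open)
Answer: WP = ((not on) -> ((not (on -> (not on))) -> ((on -> (not on)) -> (not (on -> (not on)))))) and (on -> open)


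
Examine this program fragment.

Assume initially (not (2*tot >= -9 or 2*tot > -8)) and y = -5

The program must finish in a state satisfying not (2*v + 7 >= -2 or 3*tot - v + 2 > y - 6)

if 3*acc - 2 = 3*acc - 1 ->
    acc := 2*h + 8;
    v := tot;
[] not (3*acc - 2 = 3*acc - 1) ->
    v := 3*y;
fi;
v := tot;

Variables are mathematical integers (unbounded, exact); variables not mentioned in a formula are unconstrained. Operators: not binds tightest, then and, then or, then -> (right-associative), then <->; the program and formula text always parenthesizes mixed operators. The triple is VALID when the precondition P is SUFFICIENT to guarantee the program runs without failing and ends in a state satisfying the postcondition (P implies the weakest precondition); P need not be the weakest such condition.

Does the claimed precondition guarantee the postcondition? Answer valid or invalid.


Working backward. After the program, the postcondition not (2*v + 7 >= -2 or 3*tot - v + 2 > y - 6) must hold; in canonical form it is not (2*v >= -9 or 3*tot > v + y - 8).
Before v := tot: not (2*tot >= -9 or 2*tot > y - 8)
Then branch requires not (2*tot >= -9 or 2*tot > y - 8); else branch requires not (2*tot >= -9 or 2*tot > y - 8).
Before the if: not (2*tot >= -9 or 2*tot > y - 8)
The weakest precondition is not (2*tot >= -9 or 2*tot > y - 8).
Check whether (not (2*tot >= -9 or 2*tot > -8)) and y = -5 implies it.
Countermodel: at the initial state tot = -6, y = -5, the precondition holds but the weakest precondition fails.
Answer: invalid


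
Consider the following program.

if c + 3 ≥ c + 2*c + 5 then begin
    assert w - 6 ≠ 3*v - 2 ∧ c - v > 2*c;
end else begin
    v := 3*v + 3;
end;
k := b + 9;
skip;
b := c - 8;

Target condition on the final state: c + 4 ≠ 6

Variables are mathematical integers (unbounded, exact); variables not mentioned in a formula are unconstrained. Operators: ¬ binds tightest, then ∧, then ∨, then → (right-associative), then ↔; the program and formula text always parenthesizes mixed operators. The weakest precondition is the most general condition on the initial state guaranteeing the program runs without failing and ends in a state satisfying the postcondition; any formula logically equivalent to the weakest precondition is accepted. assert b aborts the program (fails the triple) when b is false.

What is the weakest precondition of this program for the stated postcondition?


Working backward. After the program, the postcondition c + 4 ≠ 6 must hold; in canonical form it is c ≠ 2.
Before b := c - 8: c ≠ 2
Before skip: c ≠ 2
Before k := b + 9: c ≠ 2
Then branch requires w ≠ 3*v + 4 ∧ c + v < 0 ∧ c ≠ 2; else branch requires c ≠ 2.
Before the if: (2*c ≤ -2 → (w ≠ 3*v + 4 ∧ c + v < 0 ∧ c ≠ 2)) ∧ ((¬(2*c ≤ -2)) → c ≠ 2)
Answer: WP = (2*c ≤ -2 → (w ≠ 3*v + 4 ∧ c + v < 0 ∧ c ≠ 2)) ∧ ((¬(2*c ≤ -2)) → c ≠ 2)


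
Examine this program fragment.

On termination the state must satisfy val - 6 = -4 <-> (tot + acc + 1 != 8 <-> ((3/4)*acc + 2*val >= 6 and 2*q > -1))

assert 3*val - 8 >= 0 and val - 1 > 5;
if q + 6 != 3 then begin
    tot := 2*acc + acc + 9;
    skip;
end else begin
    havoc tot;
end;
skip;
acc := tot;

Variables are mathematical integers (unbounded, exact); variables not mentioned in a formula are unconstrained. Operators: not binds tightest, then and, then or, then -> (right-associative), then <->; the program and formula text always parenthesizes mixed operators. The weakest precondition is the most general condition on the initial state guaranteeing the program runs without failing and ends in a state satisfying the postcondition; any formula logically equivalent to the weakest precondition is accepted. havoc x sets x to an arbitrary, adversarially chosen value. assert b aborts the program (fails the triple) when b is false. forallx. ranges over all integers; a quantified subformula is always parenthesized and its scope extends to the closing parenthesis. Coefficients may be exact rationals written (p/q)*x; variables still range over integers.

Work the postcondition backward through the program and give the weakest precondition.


Working backward. After the program, the postcondition val - 6 = -4 <-> (tot + acc + 1 != 8 <-> ((3/4)*acc + 2*val >= 6 and 2*q > -1)) must hold; in canonical form it is val = 2 <-> (acc + tot != 7 <-> ((3/4)*acc + 2*val >= 6 and 2*q > -1)).
Before acc := tot: val = 2 <-> (2*tot != 7 <-> ((3/4)*tot + 2*val >= 6 and 2*q > -1))
Before skip: val = 2 <-> (2*tot != 7 <-> ((3/4)*tot + 2*val >= 6 and 2*q > -1))
Then branch requires val = 2 <-> (6*acc != -11 <-> ((9/4)*acc + 2*val >= -3/4 and 2*q > -1)); else branch requires forall tot_1. (val = 2 <-> (2*tot_1 != 7 <-> ((3/4)*tot_1 + 2*val >= 6 and 2*q > -1))).
Before the if: (q != -3 -> (val = 2 <-> (6*acc != -11 <-> ((9/4)*acc + 2*val >= -3/4 and 2*q > -1)))) and ((not (q != -3)) -> (forall tot_1. (val = 2 <-> (2*tot_1 != 7 <-> ((3/4)*tot_1 + 2*val >= 6 and 2*q > -1)))))
Before assert 3*val - 8 >= 0 and val - 1 > 5: 3*val >= 8 and val > 6 and (q != -3 -> (val = 2 <-> (6*acc != -11 <-> ((9/4)*acc + 2*val >= -3/4 and 2*q > -1)))) and ((not (q != -3)) -> (forall tot_1. (val = 2 <-> (2*tot_1 != 7 <-> ((3/4)*tot_1 + 2*val >= 6 and 2*q > -1)))))
Answer: WP = 3*val >= 8 and val > 6 and (q != -3 -> (val = 2 <-> (6*acc != -11 <-> ((9/4)*acc + 2*val >= -3/4 and 2*q > -1)))) and ((not (q != -3)) -> (forall tot_1. (val = 2 <-> (2*tot_1 != 7 <-> ((3/4)*tot_1 + 2*val >= 6 and 2*q > -1)))))


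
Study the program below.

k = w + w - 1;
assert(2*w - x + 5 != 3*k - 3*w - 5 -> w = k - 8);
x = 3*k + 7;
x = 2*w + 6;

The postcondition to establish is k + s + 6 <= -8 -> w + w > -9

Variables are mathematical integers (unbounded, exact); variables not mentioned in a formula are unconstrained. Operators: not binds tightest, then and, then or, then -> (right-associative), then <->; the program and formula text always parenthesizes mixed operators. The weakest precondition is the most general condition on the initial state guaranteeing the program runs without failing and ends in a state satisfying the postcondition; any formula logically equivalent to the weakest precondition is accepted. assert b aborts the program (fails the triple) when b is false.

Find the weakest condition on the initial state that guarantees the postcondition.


Working backward. After the program, the postcondition k + s + 6 <= -8 -> w + w > -9 must hold; in canonical form it is k + s <= -14 -> 2*w > -9.
Before x := 2*w + 6: k + s <= -14 -> 2*w > -9
Before x := 3*k + 7: k + s <= -14 -> 2*w > -9
Before assert 2*w - x + 5 != 3*k - 3*w - 5 -> w = k - 8: (5*w != 3*k + x - 10 -> w = k - 8) and (k + s <= -14 -> 2*w > -9)
Before k := w + w - 1: (w + x != 13 -> w = 9) and (s + 2*w <= -13 -> 2*w > -9)
Answer: WP = (w + x != 13 -> w = 9) and (s + 2*w <= -13 -> 2*w > -9)


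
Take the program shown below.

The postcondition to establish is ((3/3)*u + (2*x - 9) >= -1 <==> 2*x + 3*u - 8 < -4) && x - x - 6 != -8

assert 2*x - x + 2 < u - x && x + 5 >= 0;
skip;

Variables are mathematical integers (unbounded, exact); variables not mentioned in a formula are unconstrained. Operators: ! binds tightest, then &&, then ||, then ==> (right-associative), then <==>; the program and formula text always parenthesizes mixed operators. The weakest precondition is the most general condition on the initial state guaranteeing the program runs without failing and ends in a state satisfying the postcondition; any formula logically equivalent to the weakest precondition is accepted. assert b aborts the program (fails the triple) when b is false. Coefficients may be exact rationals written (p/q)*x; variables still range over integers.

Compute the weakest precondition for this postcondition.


Working backward. After the program, the postcondition ((3/3)*u + (2*x - 9) >= -1 <==> 2*x + 3*u - 8 < -4) && x - x - 6 != -8 must hold; in canonical form it is u + 2*x >= 8 <==> 3*u + 2*x < 4.
Before skip: u + 2*x >= 8 <==> 3*u + 2*x < 4
Before assert 2*x - x + 2 < u - x && x + 5 >= 0: 2*x < u - 2 && x >= -5 && (u + 2*x >= 8 <==> 3*u + 2*x < 4)
Answer: WP = 2*x < u - 2 && x >= -5 && (u + 2*x >= 8 <==> 3*u + 2*x < 4)


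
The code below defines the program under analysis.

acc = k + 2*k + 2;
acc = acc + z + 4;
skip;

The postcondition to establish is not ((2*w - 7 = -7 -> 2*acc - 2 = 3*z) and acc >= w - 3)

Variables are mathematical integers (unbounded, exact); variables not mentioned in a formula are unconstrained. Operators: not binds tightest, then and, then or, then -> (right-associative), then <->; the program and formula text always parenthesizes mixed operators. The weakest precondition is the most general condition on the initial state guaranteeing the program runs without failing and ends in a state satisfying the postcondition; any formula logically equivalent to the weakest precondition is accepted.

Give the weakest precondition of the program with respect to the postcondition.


Working backward. After the program, the postcondition not ((2*w - 7 = -7 -> 2*acc - 2 = 3*z) and acc >= w - 3) must hold; in canonical form it is not ((2*w = 0 -> 2*acc = 3*z + 2) and acc >= w - 3).
Before skip: not ((2*w = 0 -> 2*acc = 3*z + 2) and acc >= w - 3)
Before acc := acc + z + 4: not ((2*w = 0 -> 2*acc = z - 6) and acc + z >= w - 7)
Before acc := k + 2*k + 2: not ((2*w = 0 -> 6*k = z - 10) and 3*k + z >= w - 9)
Answer: WP = not ((2*w = 0 -> 6*k = z - 10) and 3*k + z >= w - 9)


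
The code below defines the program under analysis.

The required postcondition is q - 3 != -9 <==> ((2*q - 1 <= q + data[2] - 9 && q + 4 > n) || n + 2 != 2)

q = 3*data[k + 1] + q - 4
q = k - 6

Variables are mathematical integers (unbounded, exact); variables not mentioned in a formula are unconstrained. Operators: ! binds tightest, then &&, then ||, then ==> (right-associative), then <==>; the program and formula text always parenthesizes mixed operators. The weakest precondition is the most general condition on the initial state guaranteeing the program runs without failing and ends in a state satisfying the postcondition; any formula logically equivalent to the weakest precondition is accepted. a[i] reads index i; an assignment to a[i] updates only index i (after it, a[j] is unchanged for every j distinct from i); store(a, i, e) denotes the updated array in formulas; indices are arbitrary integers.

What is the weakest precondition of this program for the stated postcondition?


Working backward. After the program, the postcondition q - 3 != -9 <==> ((2*q - 1 <= q + data[2] - 9 && q + 4 > n) || n + 2 != 2) must hold; in canonical form it is q != -6 <==> ((q <= data[2] - 8 && q > n - 4) || n != 0).
Before q := k - 6: k != 0 <==> ((k <= data[2] - 2 && k > n + 2) || n != 0)
Before q := 3*data[k + 1] + q - 4: k != 0 <==> ((k <= data[2] - 2 && k > n + 2) || n != 0)
Answer: WP = k != 0 <==> ((k <= data[2] - 2 && k > n + 2) || n != 0)


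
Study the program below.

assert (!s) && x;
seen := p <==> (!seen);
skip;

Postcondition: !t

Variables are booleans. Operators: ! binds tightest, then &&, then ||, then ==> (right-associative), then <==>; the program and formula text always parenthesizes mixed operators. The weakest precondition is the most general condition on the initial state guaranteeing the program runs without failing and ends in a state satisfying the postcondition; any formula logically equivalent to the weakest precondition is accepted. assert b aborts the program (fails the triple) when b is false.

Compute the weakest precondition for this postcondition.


Working backward. After the program, !t must hold.
Before skip: !t
Before seen := p <==> (!seen): !t
Before assert (!s) && x: (!s) && x && (!t)
Answer: WP = (!s) && x && (!t)


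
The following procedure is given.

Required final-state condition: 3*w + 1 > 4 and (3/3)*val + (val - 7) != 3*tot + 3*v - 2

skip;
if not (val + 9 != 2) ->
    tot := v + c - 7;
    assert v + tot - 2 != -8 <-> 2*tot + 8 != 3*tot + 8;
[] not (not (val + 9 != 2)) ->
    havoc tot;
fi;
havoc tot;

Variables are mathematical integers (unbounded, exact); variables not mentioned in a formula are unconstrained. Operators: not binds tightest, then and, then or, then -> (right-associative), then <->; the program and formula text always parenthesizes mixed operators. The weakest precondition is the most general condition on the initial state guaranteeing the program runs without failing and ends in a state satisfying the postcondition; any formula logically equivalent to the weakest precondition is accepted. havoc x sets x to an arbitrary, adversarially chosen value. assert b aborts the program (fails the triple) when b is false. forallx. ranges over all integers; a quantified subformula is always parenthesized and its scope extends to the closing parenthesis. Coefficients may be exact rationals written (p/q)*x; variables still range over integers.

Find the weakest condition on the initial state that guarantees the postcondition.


Working backward. After the program, the postcondition 3*w + 1 > 4 and (3/3)*val + (val - 7) != 3*tot + 3*v - 2 must hold; in canonical form it is 3*w > 3 and 2*val != 3*tot + 3*v + 5.
Before havoc tot: forall tot_1. (3*w > 3 and 2*val != 3*tot_1 + 3*v + 5)
Then branch requires (c + 2*v != 1 <-> c + v != 7) and (forall tot_1. (3*w > 3 and 2*val != 3*tot_1 + 3*v + 5)); else branch requires forall tot_1. (3*w > 3 and 2*val != 3*tot_1 + 3*v + 5).
Before the if: ((not (val != -7)) -> ((c + 2*v != 1 <-> c + v != 7) and (forall tot_1. (3*w > 3 and 2*val != 3*tot_1 + 3*v + 5)))) and (val != -7 -> (forall tot_1. (3*w > 3 and 2*val != 3*tot_1 + 3*v + 5)))
Before skip: ((not (val != -7)) -> ((c + 2*v != 1 <-> c + v != 7) and (forall tot_1. (3*w > 3 and 2*val != 3*tot_1 + 3*v + 5)))) and (val != -7 -> (forall tot_1. (3*w > 3 and 2*val != 3*tot_1 + 3*v + 5)))
Answer: WP = ((not (val != -7)) -> ((c + 2*v != 1 <-> c + v != 7) and (forall tot_1. (3*w > 3 and 2*val != 3*tot_1 + 3*v + 5)))) and (val != -7 -> (forall tot_1. (3*w > 3 and 2*val != 3*tot_1 + 3*v + 5)))


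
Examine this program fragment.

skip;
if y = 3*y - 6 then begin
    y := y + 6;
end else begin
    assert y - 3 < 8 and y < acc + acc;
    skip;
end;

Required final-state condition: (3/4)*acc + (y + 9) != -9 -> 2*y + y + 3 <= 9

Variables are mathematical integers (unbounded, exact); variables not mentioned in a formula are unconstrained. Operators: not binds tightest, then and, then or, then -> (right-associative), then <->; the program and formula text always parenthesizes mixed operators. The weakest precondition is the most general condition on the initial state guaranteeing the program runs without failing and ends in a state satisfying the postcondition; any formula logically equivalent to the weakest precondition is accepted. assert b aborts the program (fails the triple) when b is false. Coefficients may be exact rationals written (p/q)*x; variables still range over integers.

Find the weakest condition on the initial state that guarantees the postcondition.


Working backward. After the program, the postcondition (3/4)*acc + (y + 9) != -9 -> 2*y + y + 3 <= 9 must hold; in canonical form it is (3/4)*acc + y != -18 -> 3*y <= 6.
Then branch requires (3/4)*acc + y != -24 -> 3*y <= -12; else branch requires y < 11 and y < 2*acc and ((3/4)*acc + y != -18 -> 3*y <= 6).
Before the if: (2*y = 6 -> ((3/4)*acc + y != -24 -> 3*y <= -12)) and ((not (2*y = 6)) -> (y < 11 and y < 2*acc and ((3/4)*acc + y != -18 -> 3*y <= 6)))
Before skip: (2*y = 6 -> ((3/4)*acc + y != -24 -> 3*y <= -12)) and ((not (2*y = 6)) -> (y < 11 and y < 2*acc and ((3/4)*acc + y != -18 -> 3*y <= 6)))
Answer: WP = (2*y = 6 -> ((3/4)*acc + y != -24 -> 3*y <= -12)) and ((not (2*y = 6)) -> (y < 11 and y < 2*acc and ((3/4)*acc + y != -18 -> 3*y <= 6)))


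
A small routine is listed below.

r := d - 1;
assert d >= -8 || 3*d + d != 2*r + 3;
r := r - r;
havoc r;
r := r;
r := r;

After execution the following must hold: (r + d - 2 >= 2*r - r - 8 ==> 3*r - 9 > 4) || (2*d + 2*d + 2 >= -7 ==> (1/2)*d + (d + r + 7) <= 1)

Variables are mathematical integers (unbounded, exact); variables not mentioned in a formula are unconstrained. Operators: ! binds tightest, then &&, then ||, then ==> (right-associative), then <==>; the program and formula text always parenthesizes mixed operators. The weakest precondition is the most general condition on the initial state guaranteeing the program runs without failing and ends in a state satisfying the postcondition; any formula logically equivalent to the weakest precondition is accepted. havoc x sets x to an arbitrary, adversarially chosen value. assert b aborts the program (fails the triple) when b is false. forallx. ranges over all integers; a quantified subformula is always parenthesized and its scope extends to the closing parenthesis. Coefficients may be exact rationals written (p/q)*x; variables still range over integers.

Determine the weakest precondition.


Working backward. After the program, the postcondition (r + d - 2 >= 2*r - r - 8 ==> 3*r - 9 > 4) || (2*d + 2*d + 2 >= -7 ==> (1/2)*d + (d + r + 7) <= 1) must hold; in canonical form it is (d >= -6 ==> 3*r > 13) || (4*d >= -9 ==> (3/2)*d + r <= -6).
Before r := r: (d >= -6 ==> 3*r > 13) || (4*d >= -9 ==> (3/2)*d + r <= -6)
Before r := r: (d >= -6 ==> 3*r > 13) || (4*d >= -9 ==> (3/2)*d + r <= -6)
Before havoc r: forall r_1. ((d >= -6 ==> 3*r_1 > 13) || (4*d >= -9 ==> (3/2)*d + r_1 <= -6))
Before r := r - r: forall r_1. ((d >= -6 ==> 3*r_1 > 13) || (4*d >= -9 ==> (3/2)*d + r_1 <= -6))
Before assert d >= -8 || 3*d + d != 2*r + 3: (d >= -8 || 4*d != 2*r + 3) && (forall r_1. ((d >= -6 ==> 3*r_1 > 13) || (4*d >= -9 ==> (3/2)*d + r_1 <= -6)))
Before r := d - 1: (d >= -8 || 2*d != 1) && (forall r_1. ((d >= -6 ==> 3*r_1 > 13) || (4*d >= -9 ==> (3/2)*d + r_1 <= -6)))
Answer: WP = (d >= -8 || 2*d != 1) && (forall r_1. ((d >= -6 ==> 3*r_1 > 13) || (4*d >= -9 ==> (3/2)*d + r_1 <= -6)))


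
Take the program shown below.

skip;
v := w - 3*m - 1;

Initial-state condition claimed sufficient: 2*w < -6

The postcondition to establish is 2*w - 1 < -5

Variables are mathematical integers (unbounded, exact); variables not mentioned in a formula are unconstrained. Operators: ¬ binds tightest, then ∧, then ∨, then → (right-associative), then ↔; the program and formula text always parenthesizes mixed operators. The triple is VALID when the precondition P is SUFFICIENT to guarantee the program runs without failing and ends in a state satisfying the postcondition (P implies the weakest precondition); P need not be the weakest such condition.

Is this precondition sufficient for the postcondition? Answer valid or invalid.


Working backward. After the program, the postcondition 2*w - 1 < -5 must hold; in canonical form it is 2*w < -4.
Before v := w - 3*m - 1: 2*w < -4
Before skip: 2*w < -4
The weakest precondition is 2*w < -4.
Check whether 2*w < -6 implies it.
Every state satisfying the precondition satisfies the weakest precondition: the implication holds.
Answer: valid


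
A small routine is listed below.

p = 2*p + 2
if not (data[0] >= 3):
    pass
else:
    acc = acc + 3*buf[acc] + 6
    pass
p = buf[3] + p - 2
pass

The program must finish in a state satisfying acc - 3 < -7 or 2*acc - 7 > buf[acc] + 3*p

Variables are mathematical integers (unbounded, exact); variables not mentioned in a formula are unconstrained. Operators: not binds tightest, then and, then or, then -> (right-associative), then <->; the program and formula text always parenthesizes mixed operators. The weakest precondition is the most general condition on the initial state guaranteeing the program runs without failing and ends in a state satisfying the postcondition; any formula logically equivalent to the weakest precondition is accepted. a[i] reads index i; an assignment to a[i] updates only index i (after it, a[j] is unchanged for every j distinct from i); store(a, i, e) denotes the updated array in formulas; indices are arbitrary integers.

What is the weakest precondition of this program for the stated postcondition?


Working backward. After the program, the postcondition acc - 3 < -7 or 2*acc - 7 > buf[acc] + 3*p must hold; in canonical form it is acc < -4 or 2*acc > buf[acc] + 3*p + 7.
Before skip: acc < -4 or 2*acc > buf[acc] + 3*p + 7
Before p := buf[3] + p - 2: acc < -4 or 2*acc > 3*buf[3] + buf[acc] + 3*p + 1
Then branch requires acc < -4 or 2*acc > 3*buf[3] + buf[acc] + 3*p + 1; else branch requires 3*buf[acc] + acc < -10 or 6*buf[acc] + 2*acc > buf[3*buf[acc] + acc + 6] + 3*buf[3] + 3*p - 11.
Before the if: ((not (data[0] >= 3)) -> (acc < -4 or 2*acc > 3*buf[3] + buf[acc] + 3*p + 1)) and (data[0] >= 3 -> (3*buf[acc] + acc < -10 or 6*buf[acc] + 2*acc > buf[3*buf[acc] + acc + 6] + 3*buf[3] + 3*p - 11))
Before p := 2*p + 2: ((not (data[0] >= 3)) -> (acc < -4 or 2*acc > 3*buf[3] + buf[acc] + 6*p + 7)) and (data[0] >= 3 -> (3*buf[acc] + acc < -10 or 6*buf[acc] + 2*acc > buf[3*buf[acc] + acc + 6] + 3*buf[3] + 6*p - 5))
Answer: WP = ((not (data[0] >= 3)) -> (acc < -4 or 2*acc > 3*buf[3] + buf[acc] + 6*p + 7)) and (data[0] >= 3 -> (3*buf[acc] + acc < -10 or 6*buf[acc] + 2*acc > buf[3*buf[acc] + acc + 6] + 3*buf[3] + 6*p - 5))


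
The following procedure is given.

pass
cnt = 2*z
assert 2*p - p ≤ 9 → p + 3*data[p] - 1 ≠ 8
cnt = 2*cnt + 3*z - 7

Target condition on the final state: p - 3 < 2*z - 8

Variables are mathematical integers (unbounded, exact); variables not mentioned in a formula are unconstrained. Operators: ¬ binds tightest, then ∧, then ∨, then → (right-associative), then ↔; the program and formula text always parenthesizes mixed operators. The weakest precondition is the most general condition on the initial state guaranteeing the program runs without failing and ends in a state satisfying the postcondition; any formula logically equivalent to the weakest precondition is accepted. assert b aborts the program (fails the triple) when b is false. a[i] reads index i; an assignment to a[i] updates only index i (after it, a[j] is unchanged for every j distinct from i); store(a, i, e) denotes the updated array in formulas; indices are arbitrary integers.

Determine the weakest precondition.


Working backward. After the program, the postcondition p - 3 < 2*z - 8 must hold; in canonical form it is p < 2*z - 5.
Before cnt := 2*cnt + 3*z - 7: p < 2*z - 5
Before assert 2*p - p ≤ 9 → p + 3*data[p] - 1 ≠ 8: (p ≤ 9 → 3*data[p] + p ≠ 9) ∧ p < 2*z - 5
Before cnt := 2*z: (p ≤ 9 → 3*data[p] + p ≠ 9) ∧ p < 2*z - 5
Before skip: (p ≤ 9 → 3*data[p] + p ≠ 9) ∧ p < 2*z - 5
Answer: WP = (p ≤ 9 → 3*data[p] + p ≠ 9) ∧ p < 2*z - 5


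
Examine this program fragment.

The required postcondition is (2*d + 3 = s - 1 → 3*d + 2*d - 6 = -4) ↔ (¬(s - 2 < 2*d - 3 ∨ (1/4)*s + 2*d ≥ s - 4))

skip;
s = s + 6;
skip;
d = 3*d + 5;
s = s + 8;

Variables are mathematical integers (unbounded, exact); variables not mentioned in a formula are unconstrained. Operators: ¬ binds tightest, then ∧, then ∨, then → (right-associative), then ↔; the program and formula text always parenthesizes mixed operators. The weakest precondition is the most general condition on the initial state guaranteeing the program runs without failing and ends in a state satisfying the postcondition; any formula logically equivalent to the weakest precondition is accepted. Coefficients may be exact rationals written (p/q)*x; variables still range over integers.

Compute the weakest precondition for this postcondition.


Working backward. After the program, the postcondition (2*d + 3 = s - 1 → 3*d + 2*d - 6 = -4) ↔ (¬(s - 2 < 2*d - 3 ∨ (1/4)*s + 2*d ≥ s - 4)) must hold; in canonical form it is (2*d = s - 4 → 5*d = 2) ↔ (¬(s < 2*d - 1 ∨ 2*d ≥ (3/4)*s - 4)).
Before s := s + 8: (2*d = s + 4 → 5*d = 2) ↔ (¬(s < 2*d - 9 ∨ 2*d ≥ (3/4)*s + 2))
Before d := 3*d + 5: (6*d = s - 6 → 15*d = -23) ↔ (¬(s < 6*d + 1 ∨ 6*d ≥ (3/4)*s - 8))
Before skip: (6*d = s - 6 → 15*d = -23) ↔ (¬(s < 6*d + 1 ∨ 6*d ≥ (3/4)*s - 8))
Before s := s + 6: (6*d = s → 15*d = -23) ↔ (¬(s < 6*d - 5 ∨ 6*d ≥ (3/4)*s - 7/2))
Before skip: (6*d = s → 15*d = -23) ↔ (¬(s < 6*d - 5 ∨ 6*d ≥ (3/4)*s - 7/2))
Answer: WP = (6*d = s → 15*d = -23) ↔ (¬(s < 6*d - 5 ∨ 6*d ≥ (3/4)*s - 7/2))


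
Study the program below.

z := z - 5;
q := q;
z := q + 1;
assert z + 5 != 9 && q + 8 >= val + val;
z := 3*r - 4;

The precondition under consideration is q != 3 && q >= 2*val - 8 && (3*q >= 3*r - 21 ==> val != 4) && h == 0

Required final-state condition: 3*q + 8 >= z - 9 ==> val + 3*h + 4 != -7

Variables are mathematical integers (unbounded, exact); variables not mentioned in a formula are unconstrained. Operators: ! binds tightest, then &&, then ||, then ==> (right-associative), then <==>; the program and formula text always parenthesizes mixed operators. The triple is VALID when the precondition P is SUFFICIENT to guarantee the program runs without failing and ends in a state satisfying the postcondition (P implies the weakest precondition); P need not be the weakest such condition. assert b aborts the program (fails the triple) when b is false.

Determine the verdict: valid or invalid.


Working backward. After the program, the postcondition 3*q + 8 >= z - 9 ==> val + 3*h + 4 != -7 must hold; in canonical form it is 3*q >= z - 17 ==> 3*h + val != -11.
Before z := 3*r - 4: 3*q >= 3*r - 21 ==> 3*h + val != -11
Before assert z + 5 != 9 && q + 8 >= val + val: z != 4 && q >= 2*val - 8 && (3*q >= 3*r - 21 ==> 3*h + val != -11)
Before z := q + 1: q != 3 && q >= 2*val - 8 && (3*q >= 3*r - 21 ==> 3*h + val != -11)
Before q := q: q != 3 && q >= 2*val - 8 && (3*q >= 3*r - 21 ==> 3*h + val != -11)
Before z := z - 5: q != 3 && q >= 2*val - 8 && (3*q >= 3*r - 21 ==> 3*h + val != -11)
The weakest precondition is q != 3 && q >= 2*val - 8 && (3*q >= 3*r - 21 ==> 3*h + val != -11).
Check whether q != 3 && q >= 2*val - 8 && (3*q >= 3*r - 21 ==> val != 4) && h == 0 implies it.
Countermodel: at the initial state h = 0, q = 0, r = 0, val = -11, the precondition holds but the weakest precondition fails.
Answer: invalid


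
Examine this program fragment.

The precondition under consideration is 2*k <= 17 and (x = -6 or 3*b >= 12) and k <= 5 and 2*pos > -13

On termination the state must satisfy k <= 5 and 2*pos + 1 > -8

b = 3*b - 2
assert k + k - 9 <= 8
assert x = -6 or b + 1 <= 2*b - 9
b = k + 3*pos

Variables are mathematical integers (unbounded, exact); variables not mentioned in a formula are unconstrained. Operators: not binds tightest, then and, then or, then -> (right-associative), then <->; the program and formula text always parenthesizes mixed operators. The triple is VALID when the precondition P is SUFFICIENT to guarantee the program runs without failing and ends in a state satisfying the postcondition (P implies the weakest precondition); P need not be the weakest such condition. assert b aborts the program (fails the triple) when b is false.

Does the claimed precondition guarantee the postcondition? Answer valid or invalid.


Working backward. After the program, the postcondition k <= 5 and 2*pos + 1 > -8 must hold; in canonical form it is k <= 5 and 2*pos > -9.
Before b := k + 3*pos: k <= 5 and 2*pos > -9
Before assert x = -6 or b + 1 <= 2*b - 9: (x = -6 or b >= 10) and k <= 5 and 2*pos > -9
Before assert k + k - 9 <= 8: 2*k <= 17 and (x = -6 or b >= 10) and k <= 5 and 2*pos > -9
Before b := 3*b - 2: 2*k <= 17 and (x = -6 or 3*b >= 12) and k <= 5 and 2*pos > -9
The weakest precondition is 2*k <= 17 and (x = -6 or 3*b >= 12) and k <= 5 and 2*pos > -9.
Check whether 2*k <= 17 and (x = -6 or 3*b >= 12) and k <= 5 and 2*pos > -13 implies it.
Countermodel: at the initial state b = 0, k = 0, pos = -5, x = -6, the precondition holds but the weakest precondition fails.
Answer: invalid
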